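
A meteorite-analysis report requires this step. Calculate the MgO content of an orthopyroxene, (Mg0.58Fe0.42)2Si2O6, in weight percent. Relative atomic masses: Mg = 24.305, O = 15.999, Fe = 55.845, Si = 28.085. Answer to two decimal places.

20.57 wt%

Formula mass = 227.268 g/mol.
1.16 Mg → 1.1600 mol MgO per formula unit; M(MgO) = 40.304, so MgO mass = 46.753 g.
46.753/227.268 × 100 = 20.57 wt%.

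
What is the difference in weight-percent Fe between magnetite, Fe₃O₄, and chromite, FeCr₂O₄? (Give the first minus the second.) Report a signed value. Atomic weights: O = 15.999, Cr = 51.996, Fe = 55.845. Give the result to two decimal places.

47.41 percentage points

First mineral: 167.535 g Fe in 231.531 g formula = 72.36 wt% Fe.
Second mineral: 55.845 g Fe in 223.833 g formula = 24.95 wt% Fe.
72.36% − 24.95% gives a difference of 47.41 percentage points.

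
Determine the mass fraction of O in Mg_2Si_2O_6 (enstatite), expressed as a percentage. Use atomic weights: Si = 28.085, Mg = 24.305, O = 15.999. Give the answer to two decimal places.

Molar mass of Mg_2Si_2O_6: 2*24.305 + 2*28.085 + 6*15.999 = 200.774 g/mol.
Mass of O per formula unit: 6 × 15.999 = 95.994 g.
Weight fraction O = 95.994 / 200.774 = 0.4781.

47.81 weight percent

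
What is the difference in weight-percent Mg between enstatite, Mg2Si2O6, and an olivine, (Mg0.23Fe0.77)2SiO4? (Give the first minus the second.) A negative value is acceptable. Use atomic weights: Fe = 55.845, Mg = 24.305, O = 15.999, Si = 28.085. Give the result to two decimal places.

18.30 percentage points

First mineral: 48.610 g Mg in 200.774 g formula = 24.21 wt% Mg.
Second mineral: 11.180 g Mg in 189.263 g formula = 5.91 wt% Mg.
24.21% − 5.91% gives a difference of 18.30 percentage points.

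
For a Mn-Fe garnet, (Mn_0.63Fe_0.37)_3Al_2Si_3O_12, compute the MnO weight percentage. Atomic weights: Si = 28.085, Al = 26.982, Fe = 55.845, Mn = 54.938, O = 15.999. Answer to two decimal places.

27.03 wt%

M((Mn_0.63Fe_0.37)_3Al_2Si_3O_12) = 496.028 g/mol; M(MnO) = 70.937 g/mol.
Moles MnO per formula unit = 1.89 Mn ÷ 1 = 1.8900.
MnO fraction = (1.8900 × 70.937) / 496.028 = 134.071/496.028 = 0.2703.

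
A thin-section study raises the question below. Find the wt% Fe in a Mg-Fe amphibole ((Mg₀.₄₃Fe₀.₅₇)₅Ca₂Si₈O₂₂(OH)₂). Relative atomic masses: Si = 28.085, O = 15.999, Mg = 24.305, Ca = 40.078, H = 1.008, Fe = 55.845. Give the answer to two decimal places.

17.64 weight percent

Formula mass = 2.15·24.305 + 2.85·55.845 + 2·40.078 + 8·28.085 + 24·15.999 + 2·1.008 = 902.242 g/mol, of which 159.158 g is Fe.
So Fe makes up 159.158/902.242 = 0.1764 of the mass, i.e. 17.64%.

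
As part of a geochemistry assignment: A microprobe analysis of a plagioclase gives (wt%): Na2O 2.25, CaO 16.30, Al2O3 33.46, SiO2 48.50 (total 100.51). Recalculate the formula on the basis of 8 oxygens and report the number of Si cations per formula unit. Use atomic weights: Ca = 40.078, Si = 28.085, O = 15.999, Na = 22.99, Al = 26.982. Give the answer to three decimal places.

Na2O (M=61.979): mol = 0.03630; Na = 0.07260, O = 0.03630.
CaO (M=56.077): mol = 0.29067; Ca = 0.29067, O = 0.29067.
Al2O3 (M=101.961): mol = 0.32816; Al = 0.65632, O = 0.98448.
SiO2 (M=60.083): mol = 0.80722; Si = 0.80722, O = 1.61444.
ΣO = 2.92589; factor = 8/ΣO = 2.73421.
Si apfu = 0.80722 × 2.73421 = 2.207.

2.207 Si apfu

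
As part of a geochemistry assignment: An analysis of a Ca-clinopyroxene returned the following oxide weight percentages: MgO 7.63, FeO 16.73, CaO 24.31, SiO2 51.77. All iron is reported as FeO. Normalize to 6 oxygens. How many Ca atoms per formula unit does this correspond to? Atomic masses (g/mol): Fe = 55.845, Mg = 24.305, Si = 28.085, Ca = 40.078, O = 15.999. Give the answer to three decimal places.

MgO (M=40.304): mol = 0.18931; Mg = 0.18931, O = 0.18931.
FeO (M=71.844): mol = 0.23287; Fe = 0.23287, O = 0.23287.
CaO (M=56.077): mol = 0.43351; Ca = 0.43351, O = 0.43351.
SiO2 (M=60.083): mol = 0.86164; Si = 0.86164, O = 1.72328.
ΣO = 2.57897; factor = 6/ΣO = 2.32651.
Ca apfu = 0.43351 × 2.32651 = 1.009.

1.009 Ca apfu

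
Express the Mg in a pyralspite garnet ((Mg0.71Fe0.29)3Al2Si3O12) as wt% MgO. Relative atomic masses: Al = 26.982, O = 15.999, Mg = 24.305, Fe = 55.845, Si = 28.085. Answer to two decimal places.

Formula mass = 430.562 g/mol.
2.13 Mg → 2.1300 mol MgO per formula unit; M(MgO) = 40.304, so MgO mass = 85.848 g.
85.848/430.562 × 100 = 19.94 wt%.

19.94 wt%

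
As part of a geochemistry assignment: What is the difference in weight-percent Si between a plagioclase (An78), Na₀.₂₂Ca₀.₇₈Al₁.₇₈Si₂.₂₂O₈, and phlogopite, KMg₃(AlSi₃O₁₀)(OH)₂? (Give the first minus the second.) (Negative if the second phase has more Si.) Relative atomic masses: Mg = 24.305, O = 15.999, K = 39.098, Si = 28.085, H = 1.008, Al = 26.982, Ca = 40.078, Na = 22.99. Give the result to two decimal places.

Si in Na₀.₂₂Ca₀.₇₈Al₁.₇₈Si₂.₂₂O₈: molar mass 274.687 g/mol; 2.22×28.085 = 62.349 g → 22.70 wt%.
Si in KMg₃(AlSi₃O₁₀)(OH)₂: molar mass 417.254 g/mol; 3×28.085 = 84.255 g → 20.19 wt%.
Difference = 22.70 − 20.19 = 2.51 percentage points.

2.51 percentage points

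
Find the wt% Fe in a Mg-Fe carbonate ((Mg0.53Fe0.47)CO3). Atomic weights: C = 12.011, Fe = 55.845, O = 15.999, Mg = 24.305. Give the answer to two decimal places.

Molar mass of (Mg0.53Fe0.47)CO3: 0.53×24.305 + 0.47×55.845 + 1×12.011 + 3×15.999 = 99.137 g/mol.
Mass of Fe per formula unit: 0.47 × 55.845 = 26.247 g.
Weight fraction Fe = 26.247 / 99.137 = 0.2648.

26.48 weight percent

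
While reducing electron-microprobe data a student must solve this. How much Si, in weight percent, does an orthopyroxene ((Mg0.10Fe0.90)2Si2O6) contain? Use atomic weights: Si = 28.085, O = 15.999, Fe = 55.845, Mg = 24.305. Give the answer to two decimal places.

Molar mass of (Mg0.10Fe0.90)2Si2O6: 0.20·24.305 + 1.80·55.845 + 2·28.085 + 6·15.999 = 257.546 g/mol.
Mass of Si per formula unit: 2 × 28.085 = 56.170 g.
Weight fraction Si = 56.170 / 257.546 = 0.2181.

21.81 weight percent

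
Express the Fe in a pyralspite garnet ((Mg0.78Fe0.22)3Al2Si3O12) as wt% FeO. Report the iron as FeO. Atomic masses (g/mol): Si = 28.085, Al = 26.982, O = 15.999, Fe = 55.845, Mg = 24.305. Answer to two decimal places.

Formula mass = 423.938 g/mol.
0.66 Fe → 0.6600 mol FeO per formula unit; M(FeO) = 71.844, so FeO mass = 47.417 g.
47.417/423.938 × 100 = 11.18 wt%.

11.18 wt%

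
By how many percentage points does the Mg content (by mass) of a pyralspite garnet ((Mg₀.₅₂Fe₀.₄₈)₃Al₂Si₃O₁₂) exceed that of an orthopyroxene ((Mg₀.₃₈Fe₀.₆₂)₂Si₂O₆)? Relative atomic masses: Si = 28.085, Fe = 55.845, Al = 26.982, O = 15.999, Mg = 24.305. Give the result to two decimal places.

0.75 percentage points

Mg in (Mg₀.₅₂Fe₀.₄₈)₃Al₂Si₃O₁₂: molar mass 448.540 g/mol; 1.56×24.305 = 37.916 g → 8.45 wt%.
Mg in (Mg₀.₃₈Fe₀.₆₂)₂Si₂O₆: molar mass 239.884 g/mol; 0.76×24.305 = 18.472 g → 7.70 wt%.
Difference = 8.45 − 7.70 = 0.75 percentage points.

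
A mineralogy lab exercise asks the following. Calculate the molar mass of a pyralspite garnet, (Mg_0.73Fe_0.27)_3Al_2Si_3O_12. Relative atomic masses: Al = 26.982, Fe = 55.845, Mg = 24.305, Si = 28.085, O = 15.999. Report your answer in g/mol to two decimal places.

428.67 g/mol

The formula mass is the sum 2.19(24.305) + 0.81(55.845) + 2(26.982) + 3(28.085) + 12(15.999).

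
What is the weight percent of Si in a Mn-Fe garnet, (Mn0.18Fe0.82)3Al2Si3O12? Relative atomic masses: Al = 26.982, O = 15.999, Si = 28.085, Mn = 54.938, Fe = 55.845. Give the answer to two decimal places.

M((Mn0.18Fe0.82)3Al2Si3O12) = 497.252 g/mol.
Si contributes 3 × 28.085 = 84.255 g per mole.
84.255/497.252 = 0.1694 → 16.94%.

16.94 wt%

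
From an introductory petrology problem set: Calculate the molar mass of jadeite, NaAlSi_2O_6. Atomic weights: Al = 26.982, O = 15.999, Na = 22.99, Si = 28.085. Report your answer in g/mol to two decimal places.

202.14 g/mol

The formula mass is the sum 1×22.99 + 1×26.982 + 2×28.085 + 6×15.999.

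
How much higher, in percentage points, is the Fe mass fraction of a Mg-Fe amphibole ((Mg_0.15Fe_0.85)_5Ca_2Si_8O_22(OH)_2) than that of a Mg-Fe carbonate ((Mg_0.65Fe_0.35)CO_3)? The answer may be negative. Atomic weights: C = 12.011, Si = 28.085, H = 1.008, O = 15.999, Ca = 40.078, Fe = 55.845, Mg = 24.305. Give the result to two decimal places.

4.58 percentage points

Fe in (Mg_0.15Fe_0.85)_5Ca_2Si_8O_22(OH)_2: molar mass 946.398 g/mol; 4.25×55.845 = 237.341 g → 25.08 wt%.
Fe in (Mg_0.65Fe_0.35)CO_3: molar mass 95.352 g/mol; 0.35×55.845 = 19.546 g → 20.50 wt%.
Difference = 25.08 − 20.50 = 4.58 percentage points.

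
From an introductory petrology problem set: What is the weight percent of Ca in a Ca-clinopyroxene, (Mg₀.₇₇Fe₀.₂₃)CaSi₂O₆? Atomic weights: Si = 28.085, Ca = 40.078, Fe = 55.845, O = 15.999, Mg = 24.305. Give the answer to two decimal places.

M((Mg₀.₇₇Fe₀.₂₃)CaSi₂O₆) = 223.801 g/mol.
Ca contributes 1 × 40.078 = 40.078 g per mole.
40.078/223.801 = 0.1791 → 17.91%.

17.91 wt%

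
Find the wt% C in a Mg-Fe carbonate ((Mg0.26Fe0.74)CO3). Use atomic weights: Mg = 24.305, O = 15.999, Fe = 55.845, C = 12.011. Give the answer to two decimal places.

11.16 mass %

Molar mass of (Mg0.26Fe0.74)CO3: 0.26·24.305 + 0.74·55.845 + 1·12.011 + 3·15.999 = 107.653 g/mol.
Mass of C per formula unit: 1 × 12.011 = 12.011 g.
Weight fraction C = 12.011 / 107.653 = 0.1116.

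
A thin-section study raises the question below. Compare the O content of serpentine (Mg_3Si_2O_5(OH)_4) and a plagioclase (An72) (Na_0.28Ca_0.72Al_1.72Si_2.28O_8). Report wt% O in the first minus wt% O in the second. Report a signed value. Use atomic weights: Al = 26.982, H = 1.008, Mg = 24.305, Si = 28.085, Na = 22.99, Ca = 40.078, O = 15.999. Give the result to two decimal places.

5.20 percentage points

First mineral: 143.991 g O in 277.108 g formula = 51.96 wt% O.
Second mineral: 127.992 g O in 273.728 g formula = 46.76 wt% O.
51.96% − 46.76% gives a difference of 5.20 percentage points.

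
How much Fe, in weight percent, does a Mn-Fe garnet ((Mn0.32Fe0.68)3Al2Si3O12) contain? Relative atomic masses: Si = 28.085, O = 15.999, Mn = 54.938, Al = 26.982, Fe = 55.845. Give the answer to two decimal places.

M((Mn0.32Fe0.68)3Al2Si3O12) = 496.871 g/mol.
Fe contributes 2.04 × 55.845 = 113.924 g per mole.
113.924/496.871 = 0.2293 → 22.93%.

22.93 weight percent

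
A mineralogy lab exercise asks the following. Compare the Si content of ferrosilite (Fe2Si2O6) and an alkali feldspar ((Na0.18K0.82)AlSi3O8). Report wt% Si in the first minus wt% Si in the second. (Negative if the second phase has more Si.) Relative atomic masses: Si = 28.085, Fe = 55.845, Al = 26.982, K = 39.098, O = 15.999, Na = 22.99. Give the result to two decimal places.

Si in Fe2Si2O6: molar mass 263.854 g/mol; 2×28.085 = 56.170 g → 21.29 wt%.
Si in (Na0.18K0.82)AlSi3O8: molar mass 275.428 g/mol; 3×28.085 = 84.255 g → 30.59 wt%.
Difference = 21.29 − 30.59 = -9.30 percentage points.

-9.30 percentage points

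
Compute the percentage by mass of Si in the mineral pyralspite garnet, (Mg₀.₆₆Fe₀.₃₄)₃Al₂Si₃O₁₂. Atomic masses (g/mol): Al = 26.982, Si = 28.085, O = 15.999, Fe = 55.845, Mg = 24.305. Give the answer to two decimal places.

19.36 wt%

Formula mass = 1.98×24.305 + 1.02×55.845 + 2×26.982 + 3×28.085 + 12×15.999 = 435.293 g/mol, of which 84.255 g is Si.
So Si makes up 84.255/435.293 = 0.1936 of the mass, i.e. 19.36%.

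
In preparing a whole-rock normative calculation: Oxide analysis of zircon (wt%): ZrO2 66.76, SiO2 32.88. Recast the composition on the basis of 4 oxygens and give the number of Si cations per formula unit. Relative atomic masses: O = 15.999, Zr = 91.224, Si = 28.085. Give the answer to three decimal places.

ZrO2: 66.76/123.222 = 0.54179 mol → 0.54179 mol Zr, 1.08358 mol O.
SiO2: 32.88/60.083 = 0.54724 mol → 0.54724 mol Si, 1.09448 mol O.
Total oxygen = 2.17806 mol. Normalization factor = 4/2.17806 = 1.83650.
Si per 4 O = 0.54724 × 1.83650 = 1.005.

1.005 Si apfu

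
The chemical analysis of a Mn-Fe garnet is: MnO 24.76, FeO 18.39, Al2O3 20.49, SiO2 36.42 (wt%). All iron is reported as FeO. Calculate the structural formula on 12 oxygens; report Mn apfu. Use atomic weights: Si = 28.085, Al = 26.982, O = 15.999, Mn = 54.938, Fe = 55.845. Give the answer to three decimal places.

1.731 Mn apfu

MnO: 24.76/70.937 = 0.34904 mol → 0.34904 mol Mn, 0.34904 mol O.
FeO: 18.39/71.844 = 0.25597 mol → 0.25597 mol Fe, 0.25597 mol O.
Al2O3: 20.49/101.961 = 0.20096 mol → 0.40192 mol Al, 0.60288 mol O.
SiO2: 36.42/60.083 = 0.60616 mol → 0.60616 mol Si, 1.21232 mol O.
Total oxygen = 2.42021 mol. Normalization factor = 12/2.42021 = 4.95825.
Mn per 12 O = 0.34904 × 4.95825 = 1.731.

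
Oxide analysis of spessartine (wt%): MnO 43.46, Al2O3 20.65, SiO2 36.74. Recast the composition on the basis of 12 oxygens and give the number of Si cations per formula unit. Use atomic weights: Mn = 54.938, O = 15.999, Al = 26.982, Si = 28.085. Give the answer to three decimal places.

MnO (M=70.937): mol = 0.61266; Mn = 0.61266, O = 0.61266.
Al2O3 (M=101.961): mol = 0.20253; Al = 0.40506, O = 0.60759.
SiO2 (M=60.083): mol = 0.61149; Si = 0.61149, O = 1.22298.
ΣO = 2.44323; factor = 12/ΣO = 4.91153.
Si apfu = 0.61149 × 4.91153 = 3.003.

3.003 Si apfu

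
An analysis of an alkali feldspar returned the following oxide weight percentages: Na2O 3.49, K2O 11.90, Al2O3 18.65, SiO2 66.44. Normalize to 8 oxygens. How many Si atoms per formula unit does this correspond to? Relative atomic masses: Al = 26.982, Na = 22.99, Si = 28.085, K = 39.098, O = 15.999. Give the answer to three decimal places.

3.006 Si apfu

Na2O: 3.49/61.979 = 0.05631 mol → 0.11262 mol Na, 0.05631 mol O.
K2O: 11.90/94.195 = 0.12633 mol → 0.25266 mol K, 0.12633 mol O.
Al2O3: 18.65/101.961 = 0.18291 mol → 0.36582 mol Al, 0.54873 mol O.
SiO2: 66.44/60.083 = 1.10580 mol → 1.10580 mol Si, 2.21160 mol O.
Total oxygen = 2.94297 mol. Normalization factor = 8/2.94297 = 2.71834.
Si per 8 O = 1.10580 × 2.71834 = 3.006.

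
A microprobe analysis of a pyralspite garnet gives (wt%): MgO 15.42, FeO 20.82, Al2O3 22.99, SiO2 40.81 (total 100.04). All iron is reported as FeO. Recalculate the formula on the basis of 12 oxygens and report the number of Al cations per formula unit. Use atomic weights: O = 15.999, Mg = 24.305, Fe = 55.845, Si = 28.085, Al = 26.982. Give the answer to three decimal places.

1.999 Al apfu

MgO: 15.42/40.304 = 0.38259 mol → 0.38259 mol Mg, 0.38259 mol O.
FeO: 20.82/71.844 = 0.28979 mol → 0.28979 mol Fe, 0.28979 mol O.
Al2O3: 22.99/101.961 = 0.22548 mol → 0.45096 mol Al, 0.67644 mol O.
SiO2: 40.81/60.083 = 0.67923 mol → 0.67923 mol Si, 1.35846 mol O.
Total oxygen = 2.70728 mol. Normalization factor = 12/2.70728 = 4.43249.
Al per 12 O = 0.45096 × 4.43249 = 1.999.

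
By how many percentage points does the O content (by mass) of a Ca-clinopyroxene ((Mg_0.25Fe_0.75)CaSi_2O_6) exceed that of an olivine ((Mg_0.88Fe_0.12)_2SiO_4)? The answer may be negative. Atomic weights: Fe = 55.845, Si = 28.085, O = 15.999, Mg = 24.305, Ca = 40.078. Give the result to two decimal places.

-3.20 percentage points

O in (Mg_0.25Fe_0.75)CaSi_2O_6: molar mass 240.202 g/mol; 6×15.999 = 95.994 g → 39.96 wt%.
O in (Mg_0.88Fe_0.12)_2SiO_4: molar mass 148.261 g/mol; 4×15.999 = 63.996 g → 43.16 wt%.
Difference = 39.96 − 43.16 = -3.20 percentage points.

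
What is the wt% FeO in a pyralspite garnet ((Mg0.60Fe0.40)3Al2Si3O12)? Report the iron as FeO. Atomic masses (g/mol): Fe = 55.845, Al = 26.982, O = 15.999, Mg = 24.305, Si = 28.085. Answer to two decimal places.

19.55 wt%

Molar mass of (Mg0.60Fe0.40)3Al2Si3O12 = 1.80*24.305 + 1.20*55.845 + 2*26.982 + 3*28.085 + 12*15.999 = 440.970 g/mol.
Each formula unit contains 1.20 Fe, equivalent to 1.20/1 = 1.2000 mol FeO.
M(FeO) = 1×55.845 + 1×15.999 = 71.844 g/mol.
Mass of FeO per formula unit = 1.2000 × 71.844 = 86.213 g.
FeO wt% = 86.213 / 440.970 × 100 = 19.55%.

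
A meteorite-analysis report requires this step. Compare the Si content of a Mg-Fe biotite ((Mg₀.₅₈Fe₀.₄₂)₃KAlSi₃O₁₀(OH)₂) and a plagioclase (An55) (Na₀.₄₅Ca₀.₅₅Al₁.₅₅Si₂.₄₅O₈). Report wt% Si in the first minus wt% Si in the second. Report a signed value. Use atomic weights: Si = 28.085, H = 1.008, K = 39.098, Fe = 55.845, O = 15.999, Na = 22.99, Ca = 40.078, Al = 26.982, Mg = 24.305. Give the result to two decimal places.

Si in (Mg₀.₅₈Fe₀.₄₂)₃KAlSi₃O₁₀(OH)₂: molar mass 456.994 g/mol; 3×28.085 = 84.255 g → 18.44 wt%.
Si in Na₀.₄₅Ca₀.₅₅Al₁.₅₅Si₂.₄₅O₈: molar mass 271.011 g/mol; 2.45×28.085 = 68.808 g → 25.39 wt%.
Difference = 18.44 − 25.39 = -6.95 percentage points.

-6.95 percentage points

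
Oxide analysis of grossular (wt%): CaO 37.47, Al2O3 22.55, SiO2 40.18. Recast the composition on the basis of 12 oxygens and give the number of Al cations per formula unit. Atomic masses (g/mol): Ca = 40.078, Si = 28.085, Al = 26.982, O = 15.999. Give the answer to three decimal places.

1.989 Al apfu

CaO: 37.47/56.077 = 0.66819 mol → 0.66819 mol Ca, 0.66819 mol O.
Al2O3: 22.55/101.961 = 0.22116 mol → 0.44232 mol Al, 0.66348 mol O.
SiO2: 40.18/60.083 = 0.66874 mol → 0.66874 mol Si, 1.33748 mol O.
Total oxygen = 2.66915 mol. Normalization factor = 12/2.66915 = 4.49581.
Al per 12 O = 0.44232 × 4.49581 = 1.989.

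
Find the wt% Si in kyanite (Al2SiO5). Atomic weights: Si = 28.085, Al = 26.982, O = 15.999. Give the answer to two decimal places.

Molar mass of Al2SiO5: 2·26.982 + 1·28.085 + 5·15.999 = 162.044 g/mol.
Mass of Si per formula unit: 1 × 28.085 = 28.085 g.
Weight fraction Si = 28.085 / 162.044 = 0.1733.

17.33 wt%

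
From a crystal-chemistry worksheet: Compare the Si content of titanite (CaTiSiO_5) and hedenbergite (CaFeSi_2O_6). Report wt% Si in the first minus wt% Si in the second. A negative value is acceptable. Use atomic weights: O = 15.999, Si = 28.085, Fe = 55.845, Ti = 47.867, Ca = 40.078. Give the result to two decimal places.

M(CaTiSiO_5) = 196.025 g/mol, so wt% Si = 28.085/196.025 × 100 = 14.33%.
M(CaFeSi_2O_6) = 248.087 g/mol, so wt% Si = 56.170/248.087 × 100 = 22.64%.
14.33 − 22.64 = -8.31 pp.

-8.31 percentage points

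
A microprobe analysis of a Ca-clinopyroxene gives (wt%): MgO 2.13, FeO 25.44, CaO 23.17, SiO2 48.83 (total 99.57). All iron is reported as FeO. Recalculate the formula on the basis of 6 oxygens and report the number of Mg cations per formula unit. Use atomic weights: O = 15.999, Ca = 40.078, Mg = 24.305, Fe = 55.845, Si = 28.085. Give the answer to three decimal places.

0.130 Mg apfu

2.13 wt% MgO ÷ 40.304 g/mol = 0.05285 mol, giving 0.05285 Mg and 0.05285 O.
25.44 wt% FeO ÷ 71.844 g/mol = 0.35410 mol, giving 0.35410 Fe and 0.35410 O.
23.17 wt% CaO ÷ 56.077 g/mol = 0.41318 mol, giving 0.41318 Ca and 0.41318 O.
48.83 wt% SiO2 ÷ 60.083 g/mol = 0.81271 mol, giving 0.81271 Si and 1.62542 O.
Oxygen sums to 2.44555; scaling by 6/2.44555 = 2.45344 puts the formula on 6 O.
Mg: 0.05285 × 2.45344 = 0.130 atoms per formula unit.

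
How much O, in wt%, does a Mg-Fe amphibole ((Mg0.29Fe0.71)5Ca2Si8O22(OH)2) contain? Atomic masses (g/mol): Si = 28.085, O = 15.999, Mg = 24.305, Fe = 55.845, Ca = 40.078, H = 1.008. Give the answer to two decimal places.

Molar mass of (Mg0.29Fe0.71)5Ca2Si8O22(OH)2: 1.45×24.305 + 3.55×55.845 + 2×40.078 + 8×28.085 + 24×15.999 + 2×1.008 = 924.320 g/mol.
Mass of O per formula unit: 24 × 15.999 = 383.976 g.
Weight fraction O = 383.976 / 924.320 = 0.4154.

41.54 wt%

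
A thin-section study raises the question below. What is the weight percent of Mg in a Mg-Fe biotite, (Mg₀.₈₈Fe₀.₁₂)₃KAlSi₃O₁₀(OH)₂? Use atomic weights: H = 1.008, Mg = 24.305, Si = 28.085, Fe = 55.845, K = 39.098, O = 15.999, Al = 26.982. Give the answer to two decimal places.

14.97 wt%

Molar mass of (Mg₀.₈₈Fe₀.₁₂)₃KAlSi₃O₁₀(OH)₂: 2.64*24.305 + 0.36*55.845 + 1*39.098 + 1*26.982 + 3*28.085 + 12*15.999 + 2*1.008 = 428.608 g/mol.
Mass of Mg per formula unit: 2.64 × 24.305 = 64.165 g.
Weight fraction Mg = 64.165 / 428.608 = 0.1497.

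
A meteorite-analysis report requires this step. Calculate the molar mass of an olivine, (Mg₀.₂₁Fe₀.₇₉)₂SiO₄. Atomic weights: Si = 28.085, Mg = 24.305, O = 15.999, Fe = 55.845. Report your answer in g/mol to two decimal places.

190.52 g/mol

Mg: 0.42 × 24.305 = 10.2081
Fe: 1.58 × 55.845 = 88.2351
Si: 1 × 28.085 = 28.0850
O: 4 × 15.999 = 63.9960
Summing the contributions gives the formula mass.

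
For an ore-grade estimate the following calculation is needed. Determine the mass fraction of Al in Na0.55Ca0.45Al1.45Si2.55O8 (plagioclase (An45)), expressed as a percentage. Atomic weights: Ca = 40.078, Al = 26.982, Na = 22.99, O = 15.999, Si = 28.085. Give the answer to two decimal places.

14.52 weight percent

Formula mass = 0.55*22.99 + 0.45*40.078 + 1.45*26.982 + 2.55*28.085 + 8*15.999 = 269.412 g/mol, of which 39.124 g is Al.
So Al makes up 39.124/269.412 = 0.1452 of the mass, i.e. 14.52%.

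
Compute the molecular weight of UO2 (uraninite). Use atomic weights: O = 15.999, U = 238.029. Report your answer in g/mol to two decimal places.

U: 1 × 238.029 = 238.0290
O: 2 × 15.999 = 31.9980
Summing the contributions gives the formula mass.

270.03 g/mol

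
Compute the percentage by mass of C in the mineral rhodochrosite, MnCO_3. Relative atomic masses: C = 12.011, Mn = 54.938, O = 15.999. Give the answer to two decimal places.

10.45 wt%

Molar mass of MnCO_3: 1·54.938 + 1·12.011 + 3·15.999 = 114.946 g/mol.
Mass of C per formula unit: 1 × 12.011 = 12.011 g.
Weight fraction C = 12.011 / 114.946 = 0.1045.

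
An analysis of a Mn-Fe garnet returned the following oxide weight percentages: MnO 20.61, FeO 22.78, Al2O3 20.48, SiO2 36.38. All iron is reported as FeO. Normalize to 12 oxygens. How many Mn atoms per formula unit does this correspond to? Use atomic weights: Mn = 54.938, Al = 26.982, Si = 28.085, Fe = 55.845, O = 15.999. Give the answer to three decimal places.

MnO (M=70.937): mol = 0.29054; Mn = 0.29054, O = 0.29054.
FeO (M=71.844): mol = 0.31708; Fe = 0.31708, O = 0.31708.
Al2O3 (M=101.961): mol = 0.20086; Al = 0.40172, O = 0.60258.
SiO2 (M=60.083): mol = 0.60550; Si = 0.60550, O = 1.21100.
ΣO = 2.42120; factor = 12/ΣO = 4.95622.
Mn apfu = 0.29054 × 4.95622 = 1.440.

1.440 Mn apfu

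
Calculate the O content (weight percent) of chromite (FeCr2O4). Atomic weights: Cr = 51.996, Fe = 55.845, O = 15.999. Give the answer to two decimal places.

M(FeCr2O4) = 223.833 g/mol.
O contributes 4 × 15.999 = 63.996 g per mole.
63.996/223.833 = 0.2859 → 28.59%.

28.59 weight percent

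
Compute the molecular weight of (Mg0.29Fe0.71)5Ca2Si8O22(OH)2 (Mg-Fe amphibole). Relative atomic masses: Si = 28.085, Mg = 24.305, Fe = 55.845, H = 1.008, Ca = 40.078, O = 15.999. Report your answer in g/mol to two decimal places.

M = 1.45*24.305 + 3.55*55.845 + 2*40.078 + 8*28.085 + 24*15.999 + 2*1.008

924.32 g/mol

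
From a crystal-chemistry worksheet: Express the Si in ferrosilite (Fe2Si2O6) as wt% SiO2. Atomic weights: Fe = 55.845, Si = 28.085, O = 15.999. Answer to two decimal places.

45.54 wt%

Formula mass = 263.854 g/mol.
2 Si → 2.0000 mol SiO2 per formula unit; M(SiO2) = 60.083, so SiO2 mass = 120.166 g.
120.166/263.854 × 100 = 45.54 wt%.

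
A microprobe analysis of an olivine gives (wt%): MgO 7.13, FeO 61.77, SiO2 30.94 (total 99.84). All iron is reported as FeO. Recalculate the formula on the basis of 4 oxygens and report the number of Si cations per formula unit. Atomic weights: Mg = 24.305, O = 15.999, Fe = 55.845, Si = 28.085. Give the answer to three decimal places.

0.997 Si apfu

MgO: 7.13/40.304 = 0.17691 mol → 0.17691 mol Mg, 0.17691 mol O.
FeO: 61.77/71.844 = 0.85978 mol → 0.85978 mol Fe, 0.85978 mol O.
SiO2: 30.94/60.083 = 0.51495 mol → 0.51495 mol Si, 1.02990 mol O.
Total oxygen = 2.06659 mol. Normalization factor = 4/2.06659 = 1.93556.
Si per 4 O = 0.51495 × 1.93556 = 0.997.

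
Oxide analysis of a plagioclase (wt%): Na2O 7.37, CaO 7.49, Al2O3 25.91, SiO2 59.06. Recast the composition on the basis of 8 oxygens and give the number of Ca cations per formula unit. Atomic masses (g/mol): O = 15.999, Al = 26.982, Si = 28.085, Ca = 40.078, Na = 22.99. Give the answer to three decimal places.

Na2O: 7.37/61.979 = 0.11891 mol → 0.23782 mol Na, 0.11891 mol O.
CaO: 7.49/56.077 = 0.13357 mol → 0.13357 mol Ca, 0.13357 mol O.
Al2O3: 25.91/101.961 = 0.25412 mol → 0.50824 mol Al, 0.76236 mol O.
SiO2: 59.06/60.083 = 0.98297 mol → 0.98297 mol Si, 1.96594 mol O.
Total oxygen = 2.98078 mol. Normalization factor = 8/2.98078 = 2.68386.
Ca per 8 O = 0.13357 × 2.68386 = 0.358.

0.358 Ca apfu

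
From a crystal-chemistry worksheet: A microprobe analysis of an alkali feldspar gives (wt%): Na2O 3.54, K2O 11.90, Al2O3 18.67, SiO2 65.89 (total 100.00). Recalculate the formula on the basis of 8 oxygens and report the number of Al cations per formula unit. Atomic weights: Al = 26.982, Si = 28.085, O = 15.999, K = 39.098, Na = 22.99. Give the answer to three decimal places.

1.001 Al apfu

Na2O: 3.54/61.979 = 0.05712 mol → 0.11424 mol Na, 0.05712 mol O.
K2O: 11.90/94.195 = 0.12633 mol → 0.25266 mol K, 0.12633 mol O.
Al2O3: 18.67/101.961 = 0.18311 mol → 0.36622 mol Al, 0.54933 mol O.
SiO2: 65.89/60.083 = 1.09665 mol → 1.09665 mol Si, 2.19330 mol O.
Total oxygen = 2.92608 mol. Normalization factor = 8/2.92608 = 2.73403.
Al per 8 O = 0.36622 × 2.73403 = 1.001.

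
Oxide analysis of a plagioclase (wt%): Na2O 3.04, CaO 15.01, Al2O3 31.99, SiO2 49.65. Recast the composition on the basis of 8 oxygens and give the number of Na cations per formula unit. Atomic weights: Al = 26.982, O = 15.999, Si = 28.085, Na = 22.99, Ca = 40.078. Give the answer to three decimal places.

0.270 Na apfu

3.04 wt% Na2O ÷ 61.979 g/mol = 0.04905 mol, giving 0.09810 Na and 0.04905 O.
15.01 wt% CaO ÷ 56.077 g/mol = 0.26767 mol, giving 0.26767 Ca and 0.26767 O.
31.99 wt% Al2O3 ÷ 101.961 g/mol = 0.31375 mol, giving 0.62750 Al and 0.94125 O.
49.65 wt% SiO2 ÷ 60.083 g/mol = 0.82636 mol, giving 0.82636 Si and 1.65272 O.
Oxygen sums to 2.91069; scaling by 8/2.91069 = 2.74849 puts the formula on 8 O.
Na: 0.09810 × 2.74849 = 0.270 atoms per formula unit.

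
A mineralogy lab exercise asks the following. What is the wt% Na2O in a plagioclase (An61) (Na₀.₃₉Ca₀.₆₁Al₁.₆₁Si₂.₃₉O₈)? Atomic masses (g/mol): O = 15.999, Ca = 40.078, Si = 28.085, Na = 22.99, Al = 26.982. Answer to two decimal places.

4.44 wt%

Molar mass of Na₀.₃₉Ca₀.₆₁Al₁.₆₁Si₂.₃₉O₈ = 0.39·22.99 + 0.61·40.078 + 1.61·26.982 + 2.39·28.085 + 8·15.999 = 271.970 g/mol.
Each formula unit contains 0.39 Na, equivalent to 0.39/2 = 0.1950 mol Na2O.
M(Na2O) = 2×22.99 + 1×15.999 = 61.979 g/mol.
Mass of Na2O per formula unit = 0.1950 × 61.979 = 12.086 g.
Na2O wt% = 12.086 / 271.970 × 100 = 4.44%.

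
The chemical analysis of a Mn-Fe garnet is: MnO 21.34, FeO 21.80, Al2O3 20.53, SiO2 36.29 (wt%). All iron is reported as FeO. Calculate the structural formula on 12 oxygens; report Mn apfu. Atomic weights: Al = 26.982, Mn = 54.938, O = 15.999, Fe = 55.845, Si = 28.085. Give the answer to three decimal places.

1.494 Mn apfu

MnO: 21.34/70.937 = 0.30083 mol → 0.30083 mol Mn, 0.30083 mol O.
FeO: 21.80/71.844 = 0.30344 mol → 0.30344 mol Fe, 0.30344 mol O.
Al2O3: 20.53/101.961 = 0.20135 mol → 0.40270 mol Al, 0.60405 mol O.
SiO2: 36.29/60.083 = 0.60400 mol → 0.60400 mol Si, 1.20800 mol O.
Total oxygen = 2.41632 mol. Normalization factor = 12/2.41632 = 4.96623.
Mn per 12 O = 0.30083 × 4.96623 = 1.494.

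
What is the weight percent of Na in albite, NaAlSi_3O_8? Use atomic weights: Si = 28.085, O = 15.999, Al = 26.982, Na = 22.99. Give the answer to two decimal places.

8.77 mass %

M(NaAlSi_3O_8) = 262.219 g/mol.
Na contributes 1 × 22.99 = 22.990 g per mole.
22.990/262.219 = 0.0877 → 8.77%.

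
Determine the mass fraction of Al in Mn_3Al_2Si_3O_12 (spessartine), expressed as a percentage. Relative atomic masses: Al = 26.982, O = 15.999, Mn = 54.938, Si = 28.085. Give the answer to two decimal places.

10.90 weight percent

M(Mn_3Al_2Si_3O_12) = 495.021 g/mol.
Al contributes 2 × 26.982 = 53.964 g per mole.
53.964/495.021 = 0.1090 → 10.90%.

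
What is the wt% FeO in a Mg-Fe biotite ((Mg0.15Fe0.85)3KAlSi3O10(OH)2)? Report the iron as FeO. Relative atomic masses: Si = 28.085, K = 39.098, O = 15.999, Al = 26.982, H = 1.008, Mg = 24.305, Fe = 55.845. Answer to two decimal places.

36.81 wt%

Molar mass of (Mg0.15Fe0.85)3KAlSi3O10(OH)2 = 0.45·24.305 + 2.55·55.845 + 1·39.098 + 1·26.982 + 3·28.085 + 12·15.999 + 2·1.008 = 497.681 g/mol.
Each formula unit contains 2.55 Fe, equivalent to 2.55/1 = 2.5500 mol FeO.
M(FeO) = 1×55.845 + 1×15.999 = 71.844 g/mol.
Mass of FeO per formula unit = 2.5500 × 71.844 = 183.202 g.
FeO wt% = 183.202 / 497.681 × 100 = 36.81%.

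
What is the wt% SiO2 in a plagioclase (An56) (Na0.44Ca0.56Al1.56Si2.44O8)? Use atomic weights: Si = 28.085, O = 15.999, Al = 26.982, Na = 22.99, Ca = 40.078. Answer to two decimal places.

M(Na0.44Ca0.56Al1.56Si2.44O8) = 271.171 g/mol; M(SiO2) = 60.083 g/mol.
Moles SiO2 per formula unit = 2.44 Si ÷ 1 = 2.4400.
SiO2 fraction = (2.4400 × 60.083) / 271.171 = 146.603/271.171 = 0.5406.

54.06 wt%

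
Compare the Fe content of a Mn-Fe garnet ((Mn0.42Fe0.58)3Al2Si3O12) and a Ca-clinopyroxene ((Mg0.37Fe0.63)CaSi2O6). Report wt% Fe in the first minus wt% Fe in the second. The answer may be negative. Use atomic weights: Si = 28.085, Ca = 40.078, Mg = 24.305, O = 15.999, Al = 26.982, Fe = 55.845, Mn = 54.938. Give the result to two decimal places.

4.69 percentage points

M((Mn0.42Fe0.58)3Al2Si3O12) = 496.599 g/mol, so wt% Fe = 97.170/496.599 × 100 = 19.57%.
M((Mg0.37Fe0.63)CaSi2O6) = 236.417 g/mol, so wt% Fe = 35.182/236.417 × 100 = 14.88%.
19.57 − 14.88 = 4.69 pp.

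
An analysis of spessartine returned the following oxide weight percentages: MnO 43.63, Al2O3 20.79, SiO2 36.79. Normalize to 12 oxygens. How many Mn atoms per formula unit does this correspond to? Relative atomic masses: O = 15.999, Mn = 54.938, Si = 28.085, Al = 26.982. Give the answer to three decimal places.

3.011 Mn apfu

MnO (M=70.937): mol = 0.61505; Mn = 0.61505, O = 0.61505.
Al2O3 (M=101.961): mol = 0.20390; Al = 0.40780, O = 0.61170.
SiO2 (M=60.083): mol = 0.61232; Si = 0.61232, O = 1.22464.
ΣO = 2.45139; factor = 12/ΣO = 4.89518.
Mn apfu = 0.61505 × 4.89518 = 3.011.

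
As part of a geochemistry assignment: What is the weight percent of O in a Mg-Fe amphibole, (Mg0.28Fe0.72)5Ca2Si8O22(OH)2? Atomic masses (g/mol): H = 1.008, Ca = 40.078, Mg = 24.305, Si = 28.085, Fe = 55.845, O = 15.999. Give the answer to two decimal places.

41.47 weight percent

M((Mg0.28Fe0.72)5Ca2Si8O22(OH)2) = 925.897 g/mol.
O contributes 24 × 15.999 = 383.976 g per mole.
383.976/925.897 = 0.4147 → 41.47%.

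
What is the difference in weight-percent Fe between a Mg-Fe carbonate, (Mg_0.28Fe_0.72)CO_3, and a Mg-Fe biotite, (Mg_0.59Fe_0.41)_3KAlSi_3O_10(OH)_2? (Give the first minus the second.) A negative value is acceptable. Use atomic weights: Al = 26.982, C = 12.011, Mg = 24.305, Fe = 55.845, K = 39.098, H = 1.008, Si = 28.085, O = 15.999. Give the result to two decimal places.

22.51 percentage points

M((Mg_0.28Fe_0.72)CO_3) = 107.022 g/mol, so wt% Fe = 40.208/107.022 × 100 = 37.57%.
M((Mg_0.59Fe_0.41)_3KAlSi_3O_10(OH)_2) = 456.048 g/mol, so wt% Fe = 68.689/456.048 × 100 = 15.06%.
37.57 − 15.06 = 22.51 pp.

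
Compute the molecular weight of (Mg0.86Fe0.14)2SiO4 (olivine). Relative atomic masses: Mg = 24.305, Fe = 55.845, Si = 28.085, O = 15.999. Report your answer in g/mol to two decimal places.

149.52 g/mol

The formula mass is the sum 1.72(24.305) + 0.28(55.845) + 1(28.085) + 4(15.999).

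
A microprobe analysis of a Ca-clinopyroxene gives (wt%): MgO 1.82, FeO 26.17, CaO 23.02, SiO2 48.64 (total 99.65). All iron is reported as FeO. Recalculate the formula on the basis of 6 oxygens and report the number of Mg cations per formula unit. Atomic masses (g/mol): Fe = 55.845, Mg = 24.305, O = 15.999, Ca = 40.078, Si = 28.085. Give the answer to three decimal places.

1.82 wt% MgO ÷ 40.304 g/mol = 0.04516 mol, giving 0.04516 Mg and 0.04516 O.
26.17 wt% FeO ÷ 71.844 g/mol = 0.36426 mol, giving 0.36426 Fe and 0.36426 O.
23.02 wt% CaO ÷ 56.077 g/mol = 0.41051 mol, giving 0.41051 Ca and 0.41051 O.
48.64 wt% SiO2 ÷ 60.083 g/mol = 0.80955 mol, giving 0.80955 Si and 1.61910 O.
Oxygen sums to 2.43903; scaling by 6/2.43903 = 2.45999 puts the formula on 6 O.
Mg: 0.04516 × 2.45999 = 0.111 atoms per formula unit.

0.111 Mg apfu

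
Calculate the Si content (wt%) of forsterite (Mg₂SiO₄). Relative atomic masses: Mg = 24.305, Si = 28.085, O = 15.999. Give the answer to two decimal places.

Molar mass of Mg₂SiO₄: 2×24.305 + 1×28.085 + 4×15.999 = 140.691 g/mol.
Mass of Si per formula unit: 1 × 28.085 = 28.085 g.
Weight fraction Si = 28.085 / 140.691 = 0.1996.

19.96 wt%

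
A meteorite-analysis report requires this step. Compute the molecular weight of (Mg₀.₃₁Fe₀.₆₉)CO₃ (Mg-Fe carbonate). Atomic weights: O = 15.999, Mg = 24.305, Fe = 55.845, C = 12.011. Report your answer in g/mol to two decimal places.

106.08 g/mol

M = 0.31·24.305 + 0.69·55.845 + 1·12.011 + 3·15.999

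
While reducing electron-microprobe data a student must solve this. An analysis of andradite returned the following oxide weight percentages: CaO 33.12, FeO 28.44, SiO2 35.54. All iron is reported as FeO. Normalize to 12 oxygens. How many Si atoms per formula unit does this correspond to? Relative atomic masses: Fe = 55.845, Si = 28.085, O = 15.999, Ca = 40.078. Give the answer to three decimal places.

3.272 Si apfu

CaO (M=56.077): mol = 0.59062; Ca = 0.59062, O = 0.59062.
FeO (M=71.844): mol = 0.39586; Fe = 0.39586, O = 0.39586.
SiO2 (M=60.083): mol = 0.59152; Si = 0.59152, O = 1.18304.
ΣO = 2.16952; factor = 12/ΣO = 5.53118.
Si apfu = 0.59152 × 5.53118 = 3.272.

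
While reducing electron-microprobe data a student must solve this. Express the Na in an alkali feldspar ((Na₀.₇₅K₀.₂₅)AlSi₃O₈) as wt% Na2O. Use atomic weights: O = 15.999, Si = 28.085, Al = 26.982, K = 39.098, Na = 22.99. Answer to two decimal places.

Molar mass of (Na₀.₇₅K₀.₂₅)AlSi₃O₈ = 0.75·22.99 + 0.25·39.098 + 1·26.982 + 3·28.085 + 8·15.999 = 266.246 g/mol.
Each formula unit contains 0.75 Na, equivalent to 0.75/2 = 0.3750 mol Na2O.
M(Na2O) = 2×22.99 + 1×15.999 = 61.979 g/mol.
Mass of Na2O per formula unit = 0.3750 × 61.979 = 23.242 g.
Na2O wt% = 23.242 / 266.246 × 100 = 8.73%.

8.73 wt%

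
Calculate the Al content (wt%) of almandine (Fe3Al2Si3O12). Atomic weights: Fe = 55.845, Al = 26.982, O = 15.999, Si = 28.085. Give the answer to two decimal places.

Molar mass of Fe3Al2Si3O12: 3*55.845 + 2*26.982 + 3*28.085 + 12*15.999 = 497.742 g/mol.
Mass of Al per formula unit: 2 × 26.982 = 53.964 g.
Weight fraction Al = 53.964 / 497.742 = 0.1084.

10.84 wt%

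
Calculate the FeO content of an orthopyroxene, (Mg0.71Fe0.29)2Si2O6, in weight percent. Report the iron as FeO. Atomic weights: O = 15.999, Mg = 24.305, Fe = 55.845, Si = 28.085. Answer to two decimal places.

M((Mg0.71Fe0.29)2Si2O6) = 219.067 g/mol; M(FeO) = 71.844 g/mol.
Moles FeO per formula unit = 0.58 Fe ÷ 1 = 0.5800.
FeO fraction = (0.5800 × 71.844) / 219.067 = 41.670/219.067 = 0.1902.

19.02 wt%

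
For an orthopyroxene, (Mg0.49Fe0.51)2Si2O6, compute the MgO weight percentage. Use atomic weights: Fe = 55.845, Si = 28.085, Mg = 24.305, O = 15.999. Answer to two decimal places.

Formula mass = 232.945 g/mol.
0.98 Mg → 0.9800 mol MgO per formula unit; M(MgO) = 40.304, so MgO mass = 39.498 g.
39.498/232.945 × 100 = 16.96 wt%.

16.96 wt%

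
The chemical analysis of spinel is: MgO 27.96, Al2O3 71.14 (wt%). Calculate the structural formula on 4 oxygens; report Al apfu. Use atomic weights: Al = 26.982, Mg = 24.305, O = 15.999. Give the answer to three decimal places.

27.96 wt% MgO ÷ 40.304 g/mol = 0.69373 mol, giving 0.69373 Mg and 0.69373 O.
71.14 wt% Al2O3 ÷ 101.961 g/mol = 0.69772 mol, giving 1.39544 Al and 2.09316 O.
Oxygen sums to 2.78689; scaling by 4/2.78689 = 1.43529 puts the formula on 4 O.
Al: 1.39544 × 1.43529 = 2.003 atoms per formula unit.

2.003 Al apfu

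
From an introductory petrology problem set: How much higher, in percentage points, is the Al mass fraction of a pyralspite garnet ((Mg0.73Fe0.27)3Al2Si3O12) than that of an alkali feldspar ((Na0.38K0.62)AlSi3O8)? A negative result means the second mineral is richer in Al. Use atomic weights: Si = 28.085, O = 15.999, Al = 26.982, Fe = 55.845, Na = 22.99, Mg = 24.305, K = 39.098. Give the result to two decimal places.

Al in (Mg0.73Fe0.27)3Al2Si3O12: molar mass 428.669 g/mol; 2×26.982 = 53.964 g → 12.59 wt%.
Al in (Na0.38K0.62)AlSi3O8: molar mass 272.206 g/mol; 1×26.982 = 26.982 g → 9.91 wt%.
Difference = 12.59 − 9.91 = 2.68 percentage points.

2.68 percentage points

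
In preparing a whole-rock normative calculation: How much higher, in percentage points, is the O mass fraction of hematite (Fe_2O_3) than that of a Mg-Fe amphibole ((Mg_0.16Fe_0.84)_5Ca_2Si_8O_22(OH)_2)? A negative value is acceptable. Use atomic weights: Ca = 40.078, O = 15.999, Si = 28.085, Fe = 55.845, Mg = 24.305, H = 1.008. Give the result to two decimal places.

-10.58 percentage points

First mineral: 47.997 g O in 159.687 g formula = 30.06 wt% O.
Second mineral: 383.976 g O in 944.821 g formula = 40.64 wt% O.
30.06% − 40.64% gives a difference of -10.58 percentage points.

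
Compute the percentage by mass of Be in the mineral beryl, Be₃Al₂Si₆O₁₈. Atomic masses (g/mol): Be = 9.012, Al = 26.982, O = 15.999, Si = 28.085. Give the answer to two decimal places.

5.03 weight percent

Molar mass of Be₃Al₂Si₆O₁₈: 3*9.012 + 2*26.982 + 6*28.085 + 18*15.999 = 537.492 g/mol.
Mass of Be per formula unit: 3 × 9.012 = 27.036 g.
Weight fraction Be = 27.036 / 537.492 = 0.0503.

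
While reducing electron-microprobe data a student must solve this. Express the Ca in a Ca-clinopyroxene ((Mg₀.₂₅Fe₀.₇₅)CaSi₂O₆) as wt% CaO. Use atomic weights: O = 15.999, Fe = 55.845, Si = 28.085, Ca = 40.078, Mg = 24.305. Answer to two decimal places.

M((Mg₀.₂₅Fe₀.₇₅)CaSi₂O₆) = 240.202 g/mol; M(CaO) = 56.077 g/mol.
Moles CaO per formula unit = 1 Ca ÷ 1 = 1.0000.
CaO fraction = (1.0000 × 56.077) / 240.202 = 56.077/240.202 = 0.2335.

23.35 wt%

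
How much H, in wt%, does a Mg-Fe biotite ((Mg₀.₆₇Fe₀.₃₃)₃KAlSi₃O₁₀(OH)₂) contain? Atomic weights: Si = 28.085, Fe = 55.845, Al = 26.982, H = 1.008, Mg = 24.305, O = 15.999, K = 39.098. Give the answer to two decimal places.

0.45 wt%

Molar mass of (Mg₀.₆₇Fe₀.₃₃)₃KAlSi₃O₁₀(OH)₂: 2.01*24.305 + 0.99*55.845 + 1*39.098 + 1*26.982 + 3*28.085 + 12*15.999 + 2*1.008 = 448.479 g/mol.
Mass of H per formula unit: 2 × 1.008 = 2.016 g.
Weight fraction H = 2.016 / 448.479 = 0.0045.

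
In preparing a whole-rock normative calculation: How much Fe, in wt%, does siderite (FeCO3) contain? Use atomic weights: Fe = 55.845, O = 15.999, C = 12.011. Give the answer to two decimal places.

48.20 wt%

Formula mass = 1·55.845 + 1·12.011 + 3·15.999 = 115.853 g/mol, of which 55.845 g is Fe.
So Fe makes up 55.845/115.853 = 0.4820 of the mass, i.e. 48.20%.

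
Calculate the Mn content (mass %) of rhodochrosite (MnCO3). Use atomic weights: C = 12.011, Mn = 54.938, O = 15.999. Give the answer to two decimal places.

Molar mass of MnCO3: 1·54.938 + 1·12.011 + 3·15.999 = 114.946 g/mol.
Mass of Mn per formula unit: 1 × 54.938 = 54.938 g.
Weight fraction Mn = 54.938 / 114.946 = 0.4779.

47.79 mass %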